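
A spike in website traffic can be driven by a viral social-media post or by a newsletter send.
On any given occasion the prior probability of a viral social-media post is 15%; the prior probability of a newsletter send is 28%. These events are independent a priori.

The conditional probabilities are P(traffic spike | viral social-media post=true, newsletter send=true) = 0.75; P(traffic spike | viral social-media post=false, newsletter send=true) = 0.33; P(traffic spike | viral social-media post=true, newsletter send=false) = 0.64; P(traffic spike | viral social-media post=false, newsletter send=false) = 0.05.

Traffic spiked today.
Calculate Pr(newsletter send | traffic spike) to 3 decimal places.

For the numerator, keep only newsletter send=true terms: 0.078540 + 0.031500 = 0.110040
Denominator P(traffic spike): 0.05×0.85×0.72 + 0.33×0.85×0.28 + 0.64×0.15×0.72 + 0.75×0.15×0.28 = 0.209760
Posterior = 0.110040 / 0.209760 ≈ 0.525

Pr(newsletter send | traffic spike) ≈ 0.525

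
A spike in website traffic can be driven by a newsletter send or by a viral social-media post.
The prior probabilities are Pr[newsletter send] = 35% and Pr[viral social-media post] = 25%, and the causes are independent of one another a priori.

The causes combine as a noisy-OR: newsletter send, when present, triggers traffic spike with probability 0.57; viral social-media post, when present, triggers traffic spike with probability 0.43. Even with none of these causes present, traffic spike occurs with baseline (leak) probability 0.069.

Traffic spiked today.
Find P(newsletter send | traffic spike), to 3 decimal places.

Under noisy-OR, P(traffic spike | causes) = 1 − (1−0.069)·∏(1−qᵢ) over the active causes.
P(traffic spike) = 0.069·0.65·0.75 + 0.46933·0.65·0.25 + 0.59967·0.35·0.75 + 0.771812·0.35·0.25 = 0.033638 + 0.076266 + 0.157413 + 0.067534 = 0.334851
Of this, 0.224947 comes from 0.157413 + 0.067534 (the newsletter send=true cases).
P(newsletter send | traffic spike) = 0.224947 / 0.334851 ≈ 0.672

P(newsletter send | traffic spike) ≈ 0.672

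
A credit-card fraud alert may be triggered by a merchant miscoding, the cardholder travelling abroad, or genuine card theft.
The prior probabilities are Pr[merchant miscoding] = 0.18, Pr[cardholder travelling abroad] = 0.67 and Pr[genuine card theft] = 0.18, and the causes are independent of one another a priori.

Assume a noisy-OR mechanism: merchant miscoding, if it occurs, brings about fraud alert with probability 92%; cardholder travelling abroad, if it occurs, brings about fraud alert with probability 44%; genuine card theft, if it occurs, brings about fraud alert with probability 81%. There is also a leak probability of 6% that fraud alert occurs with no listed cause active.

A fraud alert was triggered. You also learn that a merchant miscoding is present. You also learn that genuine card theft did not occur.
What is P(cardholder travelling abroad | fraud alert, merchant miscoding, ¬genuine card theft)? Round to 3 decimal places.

P(cardholder travelling abroad | fraud alert, merchant miscoding, ¬genuine card theft) ≈ 0.678

Under noisy-OR, P(fraud alert | causes) = 1 − (1−0.06)·∏(1−qᵢ) over the active causes.
Weight on cardholder travelling abroad=true, given the evidence: 0.957888·0.67 = 0.641785
Denominator P(fraud alert | merchant miscoding, ¬genuine card theft): 0.9248·0.33 + 0.957888·0.67 = 0.946969
Posterior = 0.641785 / 0.946969 ≈ 0.678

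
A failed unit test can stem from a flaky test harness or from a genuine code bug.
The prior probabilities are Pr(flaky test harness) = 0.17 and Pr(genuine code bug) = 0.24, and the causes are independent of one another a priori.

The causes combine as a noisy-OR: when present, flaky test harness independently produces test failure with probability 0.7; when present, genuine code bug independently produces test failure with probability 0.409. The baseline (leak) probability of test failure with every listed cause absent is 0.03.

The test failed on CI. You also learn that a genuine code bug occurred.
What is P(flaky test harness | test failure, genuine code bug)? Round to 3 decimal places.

P(flaky test harness | test failure, genuine code bug) ≈ 0.284

Under noisy-OR, P(test failure | causes) = 1 − (1−0.03)·∏(1−qᵢ) over the active causes.
Weight on flaky test harness=true, given the evidence: 0.828019*0.17 = 0.140763
Denominator P(test failure | genuine code bug): 0.42673*0.83 + 0.828019*0.17 = 0.494949
P(flaky test harness | test failure, genuine code bug) = 0.140763/0.494949 ≈ 0.284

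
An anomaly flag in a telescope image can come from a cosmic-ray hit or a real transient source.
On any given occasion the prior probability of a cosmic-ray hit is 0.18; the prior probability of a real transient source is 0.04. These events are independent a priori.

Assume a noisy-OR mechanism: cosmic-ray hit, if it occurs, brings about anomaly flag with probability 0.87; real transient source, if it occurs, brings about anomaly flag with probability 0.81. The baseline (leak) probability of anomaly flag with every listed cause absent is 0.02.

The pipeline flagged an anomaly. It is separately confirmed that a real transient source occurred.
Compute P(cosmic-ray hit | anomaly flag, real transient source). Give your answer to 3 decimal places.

Under noisy-OR, P(anomaly flag | causes) = 1 − (1−0.02)·∏(1−qᵢ) over the active causes.
Sum P(anomaly flag|·) weighted by the priors over both values of cosmic-ray hit:
  P(anomaly flag | real transient source) = 0.8138×0.82 + 0.975794×0.18
        = 0.667316 + 0.175643 = 0.842959
Configurations with cosmic-ray hit contribute 0.175643, so
  P(cosmic-ray hit | anomaly flag, real transient source) = 0.175643 / 0.842959 ≈ 0.208

P(cosmic-ray hit | anomaly flag, real transient source) ≈ 0.208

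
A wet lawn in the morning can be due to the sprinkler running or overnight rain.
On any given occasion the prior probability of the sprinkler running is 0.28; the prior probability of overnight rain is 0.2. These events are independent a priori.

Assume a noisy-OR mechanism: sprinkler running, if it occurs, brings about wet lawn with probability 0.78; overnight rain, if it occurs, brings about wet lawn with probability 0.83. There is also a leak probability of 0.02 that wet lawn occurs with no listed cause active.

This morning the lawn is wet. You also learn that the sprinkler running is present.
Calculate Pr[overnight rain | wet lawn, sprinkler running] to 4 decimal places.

Pr[overnight rain | wet lawn, sprinkler running] ≈ 0.2349

Under noisy-OR, P(wet lawn | causes) = 1 − (1−0.02)·∏(1−qᵢ) over the active causes.
Sum P(wet lawn|·) weighted by the priors over both values of overnight rain:
  P(wet lawn | sprinkler running) = 0.7844×0.8 + 0.963348×0.2
        = 0.627520 + 0.192670 = 0.820190
The terms with overnight rain present sum to 0.192670, so
  P(overnight rain | wet lawn, sprinkler running) = 0.192670 / 0.820190 ≈ 0.2349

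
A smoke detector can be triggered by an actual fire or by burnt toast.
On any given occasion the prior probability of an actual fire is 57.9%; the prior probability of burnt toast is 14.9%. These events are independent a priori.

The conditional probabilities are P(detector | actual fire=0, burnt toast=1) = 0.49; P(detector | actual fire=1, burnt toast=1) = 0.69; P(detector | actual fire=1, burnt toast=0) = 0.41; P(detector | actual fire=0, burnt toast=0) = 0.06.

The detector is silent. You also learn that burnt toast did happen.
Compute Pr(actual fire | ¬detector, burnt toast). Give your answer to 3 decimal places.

Pr(actual fire | ¬detector, burnt toast) ≈ 0.455

Enumerate both values of actual fire and weight by the priors:
  P(¬detector | burnt toast) = 0.51×0.421 + 0.31×0.579
        = 0.214710 + 0.179490 = 0.394200
Keeping only the actual fire-present terms gives 0.179490, so
  P(actual fire | ¬detector, burnt toast) = 0.179490 / 0.394200 ≈ 0.455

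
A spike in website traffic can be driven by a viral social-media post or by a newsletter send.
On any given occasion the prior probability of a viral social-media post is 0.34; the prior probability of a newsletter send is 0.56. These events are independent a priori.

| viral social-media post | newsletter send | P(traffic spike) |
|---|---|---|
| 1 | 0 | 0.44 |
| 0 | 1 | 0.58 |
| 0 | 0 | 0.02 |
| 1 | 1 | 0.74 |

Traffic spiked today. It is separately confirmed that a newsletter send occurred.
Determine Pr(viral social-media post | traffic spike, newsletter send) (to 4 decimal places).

P(traffic spike | newsletter send) = 0.58×0.66 + 0.74×0.34 = 0.382800 + 0.251600 = 0.634400
The viral social-media post-present share is 0.74×0.34 = 0.251600.
So P(viral social-media post | traffic spike, newsletter send) = 0.251600/0.634400 ≈ 0.3966.

Pr(viral social-media post | traffic spike, newsletter send) ≈ 0.3966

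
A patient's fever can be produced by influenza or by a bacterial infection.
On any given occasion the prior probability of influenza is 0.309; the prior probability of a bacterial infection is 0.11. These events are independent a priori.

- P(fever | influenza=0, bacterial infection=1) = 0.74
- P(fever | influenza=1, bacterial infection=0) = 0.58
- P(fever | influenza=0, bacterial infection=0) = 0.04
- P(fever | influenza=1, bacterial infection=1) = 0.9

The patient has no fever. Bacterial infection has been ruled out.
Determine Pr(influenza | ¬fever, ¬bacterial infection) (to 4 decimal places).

Numerator (weight on configurations with influenza): 0.42×0.309 = 0.129780
Normalizer over all consistent configurations: 0.96×0.691 + 0.42×0.309 = 0.793140
P(influenza | ¬fever, ¬bacterial infection) = 0.129780/0.793140 ≈ 0.1636

Pr(influenza | ¬fever, ¬bacterial infection) ≈ 0.1636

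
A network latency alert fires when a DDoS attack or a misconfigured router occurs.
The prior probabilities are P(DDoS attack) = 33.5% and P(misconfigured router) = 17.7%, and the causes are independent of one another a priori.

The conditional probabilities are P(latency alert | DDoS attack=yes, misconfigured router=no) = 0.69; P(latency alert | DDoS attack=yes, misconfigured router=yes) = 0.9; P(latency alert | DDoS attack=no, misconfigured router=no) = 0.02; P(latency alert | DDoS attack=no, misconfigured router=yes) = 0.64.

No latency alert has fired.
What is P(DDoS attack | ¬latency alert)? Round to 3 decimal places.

P(DDoS attack | ¬latency alert) ≈ 0.136

By total probability over the 4 (DDoS attack, misconfigured router) configurations:
  P(¬latency alert) = 0.98*0.665*0.823 + 0.36*0.665*0.177 + 0.31*0.335*0.823 + 0.1*0.335*0.177
        = 0.536349 + 0.042374 + 0.085469 + 0.005929 = 0.670121
The terms with DDoS attack present sum to 0.091398, so
  P(DDoS attack | ¬latency alert) = 0.091398 / 0.670121 ≈ 0.136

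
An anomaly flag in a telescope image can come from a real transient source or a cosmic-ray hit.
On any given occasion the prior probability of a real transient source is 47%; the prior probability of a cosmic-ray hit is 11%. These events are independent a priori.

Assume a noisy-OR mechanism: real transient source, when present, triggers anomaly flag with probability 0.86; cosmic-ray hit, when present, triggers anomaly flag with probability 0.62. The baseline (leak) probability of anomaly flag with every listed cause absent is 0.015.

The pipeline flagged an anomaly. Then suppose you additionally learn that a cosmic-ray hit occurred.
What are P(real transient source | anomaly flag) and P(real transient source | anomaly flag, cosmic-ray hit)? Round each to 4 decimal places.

P(real transient source | anomaly flag) ≈ 0.9039; P(real transient source | anomaly flag, cosmic-ray hit) ≈ 0.5732

Under noisy-OR, P(anomaly flag | causes) = 1 − (1−0.015)·∏(1−qᵢ) over the active causes.
Sum P(anomaly flag|·) weighted by the priors over the 4 (real transient source, cosmic-ray hit) configurations:
  P(anomaly flag) = 0.015·0.53·0.89 + 0.6257·0.53·0.11 + 0.8621·0.47·0.89 + 0.947598·0.47·0.11
        = 0.007076 + 0.036478 + 0.360616 + 0.048991 = 0.453161
Keeping only the real transient source-present terms gives 0.409607, so
  P(real transient source | anomaly flag) = 0.409607 / 0.453161 ≈ 0.9039

With the extra evidence:
P(anomaly flag | cosmic-ray hit) = 0.6257*0.53 + 0.947598*0.47 = 0.331621 + 0.445371 = 0.776992
Restricting to configurations with real transient source present: 0.947598*0.47 = 0.445371.
P(real transient source | anomaly flag, cosmic-ray hit) = 0.445371 / 0.776992 ≈ 0.5732
Conditioning on cosmic-ray hit lowers the posterior on real transient source: the classic explaining-away effect in a common-effect structure.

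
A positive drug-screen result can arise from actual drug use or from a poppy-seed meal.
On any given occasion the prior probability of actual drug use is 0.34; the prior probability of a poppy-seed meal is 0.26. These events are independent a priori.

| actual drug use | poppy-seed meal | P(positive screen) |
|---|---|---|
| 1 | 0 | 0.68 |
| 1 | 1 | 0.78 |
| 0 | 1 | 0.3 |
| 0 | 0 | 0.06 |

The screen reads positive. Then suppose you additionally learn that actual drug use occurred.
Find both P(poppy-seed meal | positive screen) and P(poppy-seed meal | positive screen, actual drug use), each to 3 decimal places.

By total probability over the 4 (actual drug use, poppy-seed meal) configurations:
  P(positive screen) = 0.06×0.66×0.74 + 0.3×0.66×0.26 + 0.68×0.34×0.74 + 0.78×0.34×0.26
        = 0.029304 + 0.051480 + 0.171088 + 0.068952 = 0.320824
Configurations with poppy-seed meal contribute 0.120432, so
  P(poppy-seed meal | positive screen) = 0.120432 / 0.320824 ≈ 0.375

With the extra evidence:
Weight on poppy-seed meal=true, given the evidence: 0.78*0.26 = 0.202800
The normalizing constant is 0.68*0.74 + 0.78*0.26 = 0.706000
P(poppy-seed meal | positive screen, actual drug use) = 0.202800/0.706000 ≈ 0.287
— actual drug use explains away the evidence for poppy-seed meal.

P(poppy-seed meal | positive screen) ≈ 0.375; P(poppy-seed meal | positive screen, actual drug use) ≈ 0.287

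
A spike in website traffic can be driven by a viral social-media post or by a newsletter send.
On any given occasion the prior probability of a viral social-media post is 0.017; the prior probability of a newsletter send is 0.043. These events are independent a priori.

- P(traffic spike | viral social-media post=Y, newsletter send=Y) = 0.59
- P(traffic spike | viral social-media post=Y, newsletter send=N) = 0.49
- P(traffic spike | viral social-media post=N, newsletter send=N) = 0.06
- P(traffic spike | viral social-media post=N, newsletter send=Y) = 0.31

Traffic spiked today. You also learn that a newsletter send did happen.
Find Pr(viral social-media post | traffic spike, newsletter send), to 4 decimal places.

Pr(viral social-media post | traffic spike, newsletter send) ≈ 0.0319

P(traffic spike | newsletter send) = 0.31×0.983 + 0.59×0.017 = 0.304730 + 0.010030 = 0.314760
Restricting to configurations with viral social-media post present: 0.59×0.017 = 0.010030.
So P(viral social-media post | traffic spike, newsletter send) = 0.010030/0.314760 ≈ 0.0319.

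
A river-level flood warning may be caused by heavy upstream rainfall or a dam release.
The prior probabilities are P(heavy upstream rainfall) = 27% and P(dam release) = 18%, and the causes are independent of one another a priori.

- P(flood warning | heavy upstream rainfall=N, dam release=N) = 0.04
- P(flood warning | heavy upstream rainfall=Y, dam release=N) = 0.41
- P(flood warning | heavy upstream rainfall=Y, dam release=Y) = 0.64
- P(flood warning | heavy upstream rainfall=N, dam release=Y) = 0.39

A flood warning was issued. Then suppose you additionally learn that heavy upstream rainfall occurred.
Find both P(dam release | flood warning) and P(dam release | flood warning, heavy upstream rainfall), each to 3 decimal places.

P(dam release | flood warning) ≈ 0.418; P(dam release | flood warning, heavy upstream rainfall) ≈ 0.255

For the numerator, keep only dam release=true terms: 0.051246 + 0.031104 = 0.082350
Normalizer over all consistent configurations: 0.04*0.73*0.82 + 0.39*0.73*0.18 + 0.41*0.27*0.82 + 0.64*0.27*0.18 = 0.197068
Posterior = 0.082350 / 0.197068 ≈ 0.418

Now also conditioning on heavy upstream rainfall=true:
For the numerator, keep only dam release=true terms: 0.64*0.18 = 0.115200
Normalizer over all consistent configurations: 0.41*0.82 + 0.64*0.18 = 0.451400
Posterior = 0.115200 / 0.451400 ≈ 0.255
Conditioning on heavy upstream rainfall lowers the posterior on dam release: the classic explaining-away effect in a common-effect structure.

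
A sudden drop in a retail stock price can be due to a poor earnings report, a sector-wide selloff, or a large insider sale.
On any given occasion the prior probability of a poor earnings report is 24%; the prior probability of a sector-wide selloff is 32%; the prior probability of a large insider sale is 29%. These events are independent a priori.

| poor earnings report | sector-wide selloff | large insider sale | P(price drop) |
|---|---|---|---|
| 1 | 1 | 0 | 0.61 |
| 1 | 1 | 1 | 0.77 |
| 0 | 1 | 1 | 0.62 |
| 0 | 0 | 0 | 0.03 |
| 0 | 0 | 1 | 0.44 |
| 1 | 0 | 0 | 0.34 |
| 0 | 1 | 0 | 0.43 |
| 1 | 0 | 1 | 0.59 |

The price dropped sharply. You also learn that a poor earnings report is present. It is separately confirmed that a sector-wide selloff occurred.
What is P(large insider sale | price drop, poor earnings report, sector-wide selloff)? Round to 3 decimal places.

P(large insider sale | price drop, poor earnings report, sector-wide selloff) ≈ 0.340

P(price drop | poor earnings report, sector-wide selloff) = 0.61*0.71 + 0.77*0.29 = 0.433100 + 0.223300 = 0.656400
Of this, 0.223300 comes from 0.77*0.29 (the large insider sale=true cases).
So P(large insider sale | price drop, poor earnings report, sector-wide selloff) = 0.223300/0.656400 ≈ 0.340.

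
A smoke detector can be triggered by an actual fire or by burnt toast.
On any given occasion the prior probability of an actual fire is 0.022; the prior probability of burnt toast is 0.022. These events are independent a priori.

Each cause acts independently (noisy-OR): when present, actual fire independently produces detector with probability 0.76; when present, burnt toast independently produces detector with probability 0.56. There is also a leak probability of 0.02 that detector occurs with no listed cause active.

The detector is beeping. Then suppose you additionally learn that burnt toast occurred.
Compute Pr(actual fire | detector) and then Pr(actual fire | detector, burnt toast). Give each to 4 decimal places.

Under noisy-OR, P(detector | causes) = 1 − (1−0.02)·∏(1−qᵢ) over the active causes.
Weight on actual fire=true, given the evidence: 0.016455 + 0.000434 = 0.016889
Normalizer over all consistent configurations: 0.02×0.978×0.978 + 0.5688×0.978×0.022 + 0.7648×0.022×0.978 + 0.896512×0.022×0.022 = 0.048257
P(actual fire | detector) = 0.016889/0.048257 ≈ 0.3500

Now condition on the additional information:
Weight on actual fire=true, given the evidence: 0.896512·0.022 = 0.019723
Denominator P(detector | burnt toast): 0.5688·0.978 + 0.896512·0.022 = 0.576009
Posterior = 0.019723 / 0.576009 ≈ 0.0342
The drop from 0.3500 to 0.0342 is the explaining-away (discounting) effect.

Pr(actual fire | detector) ≈ 0.3500; Pr(actual fire | detector, burnt toast) ≈ 0.0342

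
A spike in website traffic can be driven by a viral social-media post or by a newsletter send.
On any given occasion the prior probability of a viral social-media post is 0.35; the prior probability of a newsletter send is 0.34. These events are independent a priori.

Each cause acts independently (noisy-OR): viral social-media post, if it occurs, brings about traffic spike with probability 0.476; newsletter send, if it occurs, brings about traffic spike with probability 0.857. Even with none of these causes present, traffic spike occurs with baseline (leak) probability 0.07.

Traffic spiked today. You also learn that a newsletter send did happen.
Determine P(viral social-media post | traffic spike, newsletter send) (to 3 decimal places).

P(viral social-media post | traffic spike, newsletter send) ≈ 0.366

Under noisy-OR, P(traffic spike | causes) = 1 − (1−0.07)·∏(1−qᵢ) over the active causes.
Enumerate both values of viral social-media post and weight by the priors:
  P(traffic spike | newsletter send) = 0.86701·0.65 + 0.930313·0.35
        = 0.563557 + 0.325610 = 0.889167
Keeping only the viral social-media post-present terms gives 0.325610, so
  P(viral social-media post | traffic spike, newsletter send) = 0.325610 / 0.889167 ≈ 0.366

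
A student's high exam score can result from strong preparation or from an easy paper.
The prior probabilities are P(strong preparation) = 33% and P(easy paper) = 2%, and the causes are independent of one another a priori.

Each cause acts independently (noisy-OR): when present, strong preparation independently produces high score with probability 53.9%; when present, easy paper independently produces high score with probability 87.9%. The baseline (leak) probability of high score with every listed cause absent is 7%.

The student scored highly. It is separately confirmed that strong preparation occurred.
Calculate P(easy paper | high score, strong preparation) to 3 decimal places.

P(easy paper | high score, strong preparation) ≈ 0.033

Under noisy-OR, P(high score | causes) = 1 − (1−0.07)·∏(1−qᵢ) over the active causes.
By total probability over both values of easy paper:
  P(high score | strong preparation) = 0.57127×0.98 + 0.948124×0.02
        = 0.559845 + 0.018962 = 0.578807
The terms with easy paper present sum to 0.018962, so
  P(easy paper | high score, strong preparation) = 0.018962 / 0.578807 ≈ 0.033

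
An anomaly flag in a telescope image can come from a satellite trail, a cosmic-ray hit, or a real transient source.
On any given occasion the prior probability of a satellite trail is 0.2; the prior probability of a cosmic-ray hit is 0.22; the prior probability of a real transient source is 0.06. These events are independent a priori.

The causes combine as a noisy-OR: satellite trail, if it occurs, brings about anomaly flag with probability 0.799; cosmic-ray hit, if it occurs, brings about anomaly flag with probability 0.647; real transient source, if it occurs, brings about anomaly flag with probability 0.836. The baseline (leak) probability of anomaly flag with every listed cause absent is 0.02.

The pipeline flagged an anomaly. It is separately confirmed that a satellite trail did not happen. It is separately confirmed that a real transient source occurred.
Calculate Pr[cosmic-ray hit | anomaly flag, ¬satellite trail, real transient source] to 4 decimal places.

Under noisy-OR, P(anomaly flag | causes) = 1 − (1−0.02)·∏(1−qᵢ) over the active causes.
P(anomaly flag | ¬satellite trail, real transient source) = 0.83928·0.78 + 0.943266·0.22 = 0.654638 + 0.207519 = 0.862157
The cosmic-ray hit-present share is 0.943266·0.22 = 0.207519.
Hence the posterior is 0.207519/0.862157 ≈ 0.2407.

Pr[cosmic-ray hit | anomaly flag, ¬satellite trail, real transient source] ≈ 0.2407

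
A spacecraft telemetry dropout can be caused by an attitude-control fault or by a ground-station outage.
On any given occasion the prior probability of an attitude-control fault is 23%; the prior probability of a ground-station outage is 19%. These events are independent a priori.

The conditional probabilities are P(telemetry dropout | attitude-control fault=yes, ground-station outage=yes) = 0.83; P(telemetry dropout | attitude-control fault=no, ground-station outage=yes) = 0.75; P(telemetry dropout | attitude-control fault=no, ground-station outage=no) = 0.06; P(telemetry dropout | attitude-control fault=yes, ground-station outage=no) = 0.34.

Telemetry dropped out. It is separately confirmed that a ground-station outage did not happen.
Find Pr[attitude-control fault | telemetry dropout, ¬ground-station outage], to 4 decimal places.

Pr[attitude-control fault | telemetry dropout, ¬ground-station outage] ≈ 0.6286

P(telemetry dropout | ¬ground-station outage) = 0.06·0.77 + 0.34·0.23 = 0.046200 + 0.078200 = 0.124400
The attitude-control fault-present share is 0.34·0.23 = 0.078200.
P(attitude-control fault | telemetry dropout, ¬ground-station outage) = 0.078200 / 0.124400 ≈ 0.6286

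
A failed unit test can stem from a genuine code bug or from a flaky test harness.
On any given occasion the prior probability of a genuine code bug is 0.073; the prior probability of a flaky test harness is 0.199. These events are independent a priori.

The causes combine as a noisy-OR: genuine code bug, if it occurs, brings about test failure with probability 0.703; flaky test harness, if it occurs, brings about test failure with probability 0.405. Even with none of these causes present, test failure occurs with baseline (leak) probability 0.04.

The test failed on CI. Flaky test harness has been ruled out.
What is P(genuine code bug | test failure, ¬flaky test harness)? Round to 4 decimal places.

Under noisy-OR, P(test failure | causes) = 1 − (1−0.04)·∏(1−qᵢ) over the active causes.
P(test failure | ¬flaky test harness) = 0.04·0.927 + 0.71488·0.073 = 0.037080 + 0.052186 = 0.089266
The genuine code bug-present share is 0.71488·0.073 = 0.052186.
So P(genuine code bug | test failure, ¬flaky test harness) = 0.052186/0.089266 ≈ 0.5846.

P(genuine code bug | test failure, ¬flaky test harness) ≈ 0.5846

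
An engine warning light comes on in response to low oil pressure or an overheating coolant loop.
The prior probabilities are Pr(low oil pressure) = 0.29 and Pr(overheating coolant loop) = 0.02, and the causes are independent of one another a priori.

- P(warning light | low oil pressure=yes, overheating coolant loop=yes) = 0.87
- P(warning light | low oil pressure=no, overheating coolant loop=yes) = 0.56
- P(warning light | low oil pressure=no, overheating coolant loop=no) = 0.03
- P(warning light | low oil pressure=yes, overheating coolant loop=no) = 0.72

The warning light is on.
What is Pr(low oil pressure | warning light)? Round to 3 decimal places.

Sum P(warning light|·) weighted by the priors over the 4 (low oil pressure, overheating coolant loop) configurations:
  P(warning light) = 0.03·0.71·0.98 + 0.56·0.71·0.02 + 0.72·0.29·0.98 + 0.87·0.29·0.02
        = 0.020874 + 0.007952 + 0.204624 + 0.005046 = 0.238496
Keeping only the low oil pressure-present terms gives 0.209670, so
  P(low oil pressure | warning light) = 0.209670 / 0.238496 ≈ 0.879

Pr(low oil pressure | warning light) ≈ 0.879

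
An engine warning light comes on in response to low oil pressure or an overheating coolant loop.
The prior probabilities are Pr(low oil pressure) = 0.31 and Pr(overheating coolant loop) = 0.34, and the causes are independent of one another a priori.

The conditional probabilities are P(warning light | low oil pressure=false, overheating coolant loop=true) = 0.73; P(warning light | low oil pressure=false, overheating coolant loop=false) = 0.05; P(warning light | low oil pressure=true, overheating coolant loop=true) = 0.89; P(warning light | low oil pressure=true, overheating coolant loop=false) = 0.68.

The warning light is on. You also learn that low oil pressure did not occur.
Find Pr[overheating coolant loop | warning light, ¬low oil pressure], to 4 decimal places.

Pr[overheating coolant loop | warning light, ¬low oil pressure] ≈ 0.8826

By total probability over both values of overheating coolant loop:
  P(warning light | ¬low oil pressure) = 0.05*0.66 + 0.73*0.34
        = 0.033000 + 0.248200 = 0.281200
The terms with overheating coolant loop present sum to 0.248200, so
  P(overheating coolant loop | warning light, ¬low oil pressure) = 0.248200 / 0.281200 ≈ 0.8826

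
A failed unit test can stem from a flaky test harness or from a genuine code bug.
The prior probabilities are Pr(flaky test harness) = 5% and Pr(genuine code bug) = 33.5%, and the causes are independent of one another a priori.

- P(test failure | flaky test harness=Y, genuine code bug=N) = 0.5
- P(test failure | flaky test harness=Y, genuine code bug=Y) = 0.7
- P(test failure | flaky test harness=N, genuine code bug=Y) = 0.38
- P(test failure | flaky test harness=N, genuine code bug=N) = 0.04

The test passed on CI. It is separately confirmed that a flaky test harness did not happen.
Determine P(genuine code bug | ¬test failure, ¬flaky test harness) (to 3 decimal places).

P(genuine code bug | ¬test failure, ¬flaky test harness) ≈ 0.245

Enumerate both values of genuine code bug and weight by the priors:
  P(¬test failure | ¬flaky test harness) = 0.96*0.665 + 0.62*0.335
        = 0.638400 + 0.207700 = 0.846100
The terms with genuine code bug present sum to 0.207700, so
  P(genuine code bug | ¬test failure, ¬flaky test harness) = 0.207700 / 0.846100 ≈ 0.245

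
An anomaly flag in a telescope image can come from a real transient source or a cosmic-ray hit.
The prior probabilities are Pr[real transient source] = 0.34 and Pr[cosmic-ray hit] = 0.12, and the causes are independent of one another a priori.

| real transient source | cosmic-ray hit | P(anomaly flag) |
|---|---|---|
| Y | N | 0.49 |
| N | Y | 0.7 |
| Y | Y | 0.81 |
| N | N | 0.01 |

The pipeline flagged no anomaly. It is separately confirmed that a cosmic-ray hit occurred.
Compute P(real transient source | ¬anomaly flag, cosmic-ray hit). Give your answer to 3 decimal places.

P(real transient source | ¬anomaly flag, cosmic-ray hit) ≈ 0.246

Sum P(¬anomaly flag|·) weighted by the priors over both values of real transient source:
  P(¬anomaly flag | cosmic-ray hit) = 0.3·0.66 + 0.19·0.34
        = 0.198000 + 0.064600 = 0.262600
The terms with real transient source present sum to 0.064600, so
  P(real transient source | ¬anomaly flag, cosmic-ray hit) = 0.064600 / 0.262600 ≈ 0.246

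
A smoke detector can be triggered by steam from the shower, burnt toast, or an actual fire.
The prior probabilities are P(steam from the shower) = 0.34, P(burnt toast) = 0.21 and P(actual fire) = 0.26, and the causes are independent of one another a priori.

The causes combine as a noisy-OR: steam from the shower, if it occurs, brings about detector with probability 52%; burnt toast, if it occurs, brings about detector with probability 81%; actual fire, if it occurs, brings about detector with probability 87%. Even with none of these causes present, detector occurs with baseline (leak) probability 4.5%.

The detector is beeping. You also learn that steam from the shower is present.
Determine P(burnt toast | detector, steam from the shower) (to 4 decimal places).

P(burnt toast | detector, steam from the shower) ≈ 0.2776

Under noisy-OR, P(detector | causes) = 1 − (1−0.045)·∏(1−qᵢ) over the active causes.
Numerator (weight on configurations with burnt toast): 0.141865 + 0.053982 = 0.195847
The normalizing constant is 0.5416×0.79×0.74 + 0.940408×0.79×0.26 + 0.912904×0.21×0.74 + 0.988678×0.21×0.26 = 0.705626
Posterior = 0.195847 / 0.705626 ≈ 0.2776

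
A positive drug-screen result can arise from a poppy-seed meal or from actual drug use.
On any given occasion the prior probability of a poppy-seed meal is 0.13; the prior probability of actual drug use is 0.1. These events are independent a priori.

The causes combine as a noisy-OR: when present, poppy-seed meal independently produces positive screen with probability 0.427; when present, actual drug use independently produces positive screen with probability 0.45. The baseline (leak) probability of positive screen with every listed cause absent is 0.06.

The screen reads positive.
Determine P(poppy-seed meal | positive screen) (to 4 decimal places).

P(poppy-seed meal | positive screen) ≈ 0.4150

Under noisy-OR, P(positive screen | causes) = 1 − (1−0.06)·∏(1−qᵢ) over the active causes.
P(positive screen) = 0.06·0.87·0.9 + 0.483·0.87·0.1 + 0.46138·0.13·0.9 + 0.703759·0.13·0.1 = 0.046980 + 0.042021 + 0.053981 + 0.009149 = 0.152131
Restricting to configurations with poppy-seed meal present: 0.053981 + 0.009149 = 0.063130.
So P(poppy-seed meal | positive screen) = 0.063130/0.152131 ≈ 0.4150.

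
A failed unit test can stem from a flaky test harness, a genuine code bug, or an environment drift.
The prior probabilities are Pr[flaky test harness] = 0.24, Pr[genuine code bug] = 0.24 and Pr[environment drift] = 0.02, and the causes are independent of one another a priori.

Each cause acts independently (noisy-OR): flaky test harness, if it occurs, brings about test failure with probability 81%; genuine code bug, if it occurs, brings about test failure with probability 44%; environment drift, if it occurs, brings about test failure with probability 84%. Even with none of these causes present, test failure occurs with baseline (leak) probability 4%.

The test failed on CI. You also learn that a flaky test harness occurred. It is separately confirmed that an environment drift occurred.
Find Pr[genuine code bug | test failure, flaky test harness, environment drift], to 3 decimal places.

Pr[genuine code bug | test failure, flaky test harness, environment drift] ≈ 0.242

Under noisy-OR, P(test failure | causes) = 1 − (1−0.04)·∏(1−qᵢ) over the active causes.
Weight on genuine code bug=true, given the evidence: 0.983657×0.24 = 0.236078
The normalizing constant is 0.970816×0.76 + 0.983657×0.24 = 0.973898
Posterior = 0.236078 / 0.973898 ≈ 0.242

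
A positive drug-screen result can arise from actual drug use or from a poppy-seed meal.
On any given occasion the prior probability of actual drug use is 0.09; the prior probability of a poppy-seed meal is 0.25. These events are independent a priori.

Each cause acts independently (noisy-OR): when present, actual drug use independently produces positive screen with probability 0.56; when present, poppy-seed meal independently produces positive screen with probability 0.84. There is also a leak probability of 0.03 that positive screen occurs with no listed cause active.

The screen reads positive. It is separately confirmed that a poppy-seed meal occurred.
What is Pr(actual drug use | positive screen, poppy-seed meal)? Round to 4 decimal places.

Pr(actual drug use | positive screen, poppy-seed meal) ≈ 0.0983

Under noisy-OR, P(positive screen | causes) = 1 − (1−0.03)·∏(1−qᵢ) over the active causes.
P(positive screen | poppy-seed meal) = 0.8448·0.91 + 0.931712·0.09 = 0.768768 + 0.083854 = 0.852622
The actual drug use-present share is 0.931712·0.09 = 0.083854.
Hence the posterior is 0.083854/0.852622 ≈ 0.0983.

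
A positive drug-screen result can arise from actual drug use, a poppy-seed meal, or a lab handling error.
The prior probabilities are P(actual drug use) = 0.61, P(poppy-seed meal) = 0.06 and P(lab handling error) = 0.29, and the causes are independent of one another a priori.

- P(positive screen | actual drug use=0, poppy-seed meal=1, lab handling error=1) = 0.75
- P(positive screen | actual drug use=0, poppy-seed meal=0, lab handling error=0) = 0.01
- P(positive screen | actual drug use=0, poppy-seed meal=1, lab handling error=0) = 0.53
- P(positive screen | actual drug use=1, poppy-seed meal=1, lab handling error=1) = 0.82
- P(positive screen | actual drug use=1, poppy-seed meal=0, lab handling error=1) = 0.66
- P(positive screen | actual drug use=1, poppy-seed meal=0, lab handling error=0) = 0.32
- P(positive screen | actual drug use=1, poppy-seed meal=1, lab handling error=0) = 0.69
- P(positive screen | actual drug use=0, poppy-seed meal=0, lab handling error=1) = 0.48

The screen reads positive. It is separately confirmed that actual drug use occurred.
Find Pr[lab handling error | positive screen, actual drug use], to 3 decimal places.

Pr[lab handling error | positive screen, actual drug use] ≈ 0.444

P(positive screen | actual drug use) = 0.32·0.94·0.71 + 0.66·0.94·0.29 + 0.69·0.06·0.71 + 0.82·0.06·0.29 = 0.213568 + 0.179916 + 0.029394 + 0.014268 = 0.437146
Of this, 0.194184 comes from 0.179916 + 0.014268 (the lab handling error=true cases).
P(lab handling error | positive screen, actual drug use) = 0.194184 / 0.437146 ≈ 0.444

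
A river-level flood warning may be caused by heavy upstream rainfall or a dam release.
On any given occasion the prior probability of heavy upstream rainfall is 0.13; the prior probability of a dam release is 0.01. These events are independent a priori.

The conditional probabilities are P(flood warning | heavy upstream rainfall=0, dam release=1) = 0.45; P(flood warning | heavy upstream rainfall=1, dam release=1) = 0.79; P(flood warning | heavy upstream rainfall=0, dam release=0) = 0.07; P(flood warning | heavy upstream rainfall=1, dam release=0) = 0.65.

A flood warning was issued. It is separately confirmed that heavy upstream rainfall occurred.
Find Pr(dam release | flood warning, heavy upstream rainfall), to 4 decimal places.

Pr(dam release | flood warning, heavy upstream rainfall) ≈ 0.0121

P(flood warning | heavy upstream rainfall) = 0.65×0.99 + 0.79×0.01 = 0.643500 + 0.007900 = 0.651400
Restricting to configurations with dam release present: 0.79×0.01 = 0.007900.
P(dam release | flood warning, heavy upstream rainfall) = 0.007900 / 0.651400 ≈ 0.0121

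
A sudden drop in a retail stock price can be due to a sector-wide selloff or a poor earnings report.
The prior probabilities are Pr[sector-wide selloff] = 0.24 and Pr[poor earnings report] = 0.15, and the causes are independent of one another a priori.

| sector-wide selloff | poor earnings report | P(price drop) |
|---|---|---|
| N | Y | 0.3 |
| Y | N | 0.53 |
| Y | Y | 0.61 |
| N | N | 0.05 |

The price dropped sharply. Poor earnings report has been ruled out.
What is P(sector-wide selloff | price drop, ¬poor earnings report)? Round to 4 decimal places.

P(sector-wide selloff | price drop, ¬poor earnings report) ≈ 0.7700

P(price drop | ¬poor earnings report) = 0.05·0.76 + 0.53·0.24 = 0.038000 + 0.127200 = 0.165200
The sector-wide selloff-present share is 0.53·0.24 = 0.127200.
Hence the posterior is 0.127200/0.165200 ≈ 0.7700.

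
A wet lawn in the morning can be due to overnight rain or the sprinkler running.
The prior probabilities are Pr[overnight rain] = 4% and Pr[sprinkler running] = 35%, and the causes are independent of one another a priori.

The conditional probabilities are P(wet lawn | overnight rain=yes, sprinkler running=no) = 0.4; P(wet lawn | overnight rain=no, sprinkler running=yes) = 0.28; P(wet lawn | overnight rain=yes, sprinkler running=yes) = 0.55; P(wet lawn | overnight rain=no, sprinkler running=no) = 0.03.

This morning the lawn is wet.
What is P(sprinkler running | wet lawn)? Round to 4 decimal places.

P(sprinkler running | wet lawn) ≈ 0.7775

By total probability over the 4 (overnight rain, sprinkler running) configurations:
  P(wet lawn) = 0.03·0.96·0.65 + 0.28·0.96·0.35 + 0.4·0.04·0.65 + 0.55·0.04·0.35
        = 0.018720 + 0.094080 + 0.010400 + 0.007700 = 0.130900
Configurations with sprinkler running contribute 0.101780, so
  P(sprinkler running | wet lawn) = 0.101780 / 0.130900 ≈ 0.7775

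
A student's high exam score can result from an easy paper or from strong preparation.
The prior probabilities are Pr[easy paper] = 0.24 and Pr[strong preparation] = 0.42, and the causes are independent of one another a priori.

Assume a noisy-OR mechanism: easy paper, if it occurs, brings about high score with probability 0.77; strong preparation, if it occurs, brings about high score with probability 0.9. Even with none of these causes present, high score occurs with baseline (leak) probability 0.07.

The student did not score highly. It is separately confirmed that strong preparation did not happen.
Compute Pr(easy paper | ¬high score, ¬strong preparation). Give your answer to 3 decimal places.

Under noisy-OR, P(high score | causes) = 1 − (1−0.07)·∏(1−qᵢ) over the active causes.
Numerator (weight on configurations with easy paper): 0.2139*0.24 = 0.051336
Normalizer over all consistent configurations: 0.93*0.76 + 0.2139*0.24 = 0.758136
P(easy paper | ¬high score, ¬strong preparation) = 0.051336/0.758136 ≈ 0.068

Pr(easy paper | ¬high score, ¬strong preparation) ≈ 0.068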